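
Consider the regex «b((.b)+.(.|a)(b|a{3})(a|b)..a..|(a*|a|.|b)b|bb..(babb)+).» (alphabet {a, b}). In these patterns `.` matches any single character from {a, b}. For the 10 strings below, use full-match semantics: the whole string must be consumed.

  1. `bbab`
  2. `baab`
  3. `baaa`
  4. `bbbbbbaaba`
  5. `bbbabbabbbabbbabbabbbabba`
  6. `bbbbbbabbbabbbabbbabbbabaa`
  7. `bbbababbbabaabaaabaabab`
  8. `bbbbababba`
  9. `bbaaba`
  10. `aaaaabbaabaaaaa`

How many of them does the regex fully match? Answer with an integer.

1. `bbab` → no match
2. `baab` → no match
3. `baaa` → no match
4. `bbbbbbaaba` → no match
5 → no match
6 → no match
7 → no match
8. `bbbbababba` → match
9. `bbaaba` → no match
10 → no match — must start with `b`
Total matched: 1

1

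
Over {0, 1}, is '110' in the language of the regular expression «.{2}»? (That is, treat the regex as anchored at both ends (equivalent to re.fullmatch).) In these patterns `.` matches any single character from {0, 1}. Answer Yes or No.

No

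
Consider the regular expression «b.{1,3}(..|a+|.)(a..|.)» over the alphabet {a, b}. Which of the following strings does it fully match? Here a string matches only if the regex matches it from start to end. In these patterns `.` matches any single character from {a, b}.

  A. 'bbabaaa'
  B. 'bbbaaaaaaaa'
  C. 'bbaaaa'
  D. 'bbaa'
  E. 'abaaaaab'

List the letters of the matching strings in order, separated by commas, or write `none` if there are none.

A, B, C, D

A → match
B → match
C → match
D → match
E → no match — must start with 'b'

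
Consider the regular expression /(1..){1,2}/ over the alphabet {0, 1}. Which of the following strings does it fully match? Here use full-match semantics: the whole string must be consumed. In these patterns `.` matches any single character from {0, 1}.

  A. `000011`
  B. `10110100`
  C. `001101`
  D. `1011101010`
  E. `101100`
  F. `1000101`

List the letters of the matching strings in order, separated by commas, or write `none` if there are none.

E

A → no match — must start with `1`
B → no match
C → no match — must start with `1`
D → no match
E → match
F → no match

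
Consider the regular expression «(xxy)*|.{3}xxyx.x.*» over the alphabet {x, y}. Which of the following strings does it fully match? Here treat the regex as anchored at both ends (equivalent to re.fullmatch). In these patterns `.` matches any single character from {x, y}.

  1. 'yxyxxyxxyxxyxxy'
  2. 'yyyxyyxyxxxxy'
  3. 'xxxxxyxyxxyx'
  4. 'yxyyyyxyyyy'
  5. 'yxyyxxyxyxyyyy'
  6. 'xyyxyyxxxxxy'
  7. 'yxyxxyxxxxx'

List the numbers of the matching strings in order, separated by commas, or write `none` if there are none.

1 → no match
2 → no match
3 → match
4 → no match
5 → no match
6 → no match
7 → match

3, 7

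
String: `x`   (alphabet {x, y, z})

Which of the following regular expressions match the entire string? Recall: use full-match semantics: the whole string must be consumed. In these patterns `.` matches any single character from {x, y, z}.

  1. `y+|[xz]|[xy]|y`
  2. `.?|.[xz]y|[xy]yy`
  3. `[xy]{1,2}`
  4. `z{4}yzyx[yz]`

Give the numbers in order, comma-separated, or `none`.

1 → match
2 → match
3 → match
4 → no match — must start with `z`

1, 2, 3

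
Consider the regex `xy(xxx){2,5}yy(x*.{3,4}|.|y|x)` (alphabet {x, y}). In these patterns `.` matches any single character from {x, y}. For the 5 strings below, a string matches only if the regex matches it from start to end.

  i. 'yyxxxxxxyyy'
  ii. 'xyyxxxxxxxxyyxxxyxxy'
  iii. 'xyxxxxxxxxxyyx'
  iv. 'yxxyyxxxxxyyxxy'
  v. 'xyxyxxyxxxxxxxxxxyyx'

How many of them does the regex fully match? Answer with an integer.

i → no match — must start with 'xyxxx'
ii → no match — must start with 'xyxxx'
iii → match
iv → no match — must start with 'xyxxx'
v → no match — must start with 'xyxxx'
Total matched: 1

1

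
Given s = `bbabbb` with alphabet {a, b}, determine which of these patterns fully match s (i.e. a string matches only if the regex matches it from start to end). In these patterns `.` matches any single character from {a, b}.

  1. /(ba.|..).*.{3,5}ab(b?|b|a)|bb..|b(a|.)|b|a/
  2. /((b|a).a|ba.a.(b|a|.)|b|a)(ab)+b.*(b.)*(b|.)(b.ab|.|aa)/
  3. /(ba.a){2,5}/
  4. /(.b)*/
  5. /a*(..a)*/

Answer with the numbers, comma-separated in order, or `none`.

4

1 → no match
2 → no match
3 → no match — must start with `ba`
4 → match
5 → no match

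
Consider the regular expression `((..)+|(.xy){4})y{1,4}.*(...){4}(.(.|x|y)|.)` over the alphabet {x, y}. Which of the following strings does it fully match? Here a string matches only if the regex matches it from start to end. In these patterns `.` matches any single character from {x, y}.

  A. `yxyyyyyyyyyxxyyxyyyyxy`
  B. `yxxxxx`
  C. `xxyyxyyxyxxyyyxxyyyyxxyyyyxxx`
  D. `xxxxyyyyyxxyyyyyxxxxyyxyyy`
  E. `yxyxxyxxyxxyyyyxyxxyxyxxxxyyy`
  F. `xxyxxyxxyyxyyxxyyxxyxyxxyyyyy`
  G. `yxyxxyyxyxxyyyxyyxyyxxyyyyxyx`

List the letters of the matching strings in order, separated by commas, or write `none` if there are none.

A, C, D, E, F, G

A → match
B → no match
C → match
D → match
E → match
F → match
G → match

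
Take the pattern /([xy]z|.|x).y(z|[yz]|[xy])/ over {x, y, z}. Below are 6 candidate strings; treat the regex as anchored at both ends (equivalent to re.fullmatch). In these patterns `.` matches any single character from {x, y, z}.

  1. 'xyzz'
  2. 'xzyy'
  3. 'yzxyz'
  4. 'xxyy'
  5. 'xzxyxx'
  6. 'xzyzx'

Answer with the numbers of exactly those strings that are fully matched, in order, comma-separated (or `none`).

1 → no match
2 → match
3 → match
4 → match
5 → no match
6 → no match

2, 3, 4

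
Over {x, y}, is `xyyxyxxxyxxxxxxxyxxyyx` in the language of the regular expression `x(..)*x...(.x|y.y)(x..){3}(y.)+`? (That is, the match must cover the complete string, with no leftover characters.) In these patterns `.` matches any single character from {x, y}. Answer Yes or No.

Yes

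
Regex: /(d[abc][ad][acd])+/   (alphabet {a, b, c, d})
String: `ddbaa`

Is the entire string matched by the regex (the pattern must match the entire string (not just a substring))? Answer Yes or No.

No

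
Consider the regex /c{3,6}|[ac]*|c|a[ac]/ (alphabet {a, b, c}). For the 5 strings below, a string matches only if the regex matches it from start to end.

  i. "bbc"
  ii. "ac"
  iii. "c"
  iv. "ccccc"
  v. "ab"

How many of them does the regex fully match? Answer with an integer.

3

i. "bbc" → no match
ii. "ac" → match
iii. "c" → match
iv. "ccccc" → match
v. "ab" → no match
Total matched: 3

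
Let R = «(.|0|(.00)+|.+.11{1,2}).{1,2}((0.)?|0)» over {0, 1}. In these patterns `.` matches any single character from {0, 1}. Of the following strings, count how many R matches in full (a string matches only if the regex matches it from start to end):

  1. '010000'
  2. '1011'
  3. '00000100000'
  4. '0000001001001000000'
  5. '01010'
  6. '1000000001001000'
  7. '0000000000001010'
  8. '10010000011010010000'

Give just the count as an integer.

1 → no match
2 → no match
3 → no match
4 → match
5 → no match
6 → match
7 → no match
8 → no match
Total matched: 2

2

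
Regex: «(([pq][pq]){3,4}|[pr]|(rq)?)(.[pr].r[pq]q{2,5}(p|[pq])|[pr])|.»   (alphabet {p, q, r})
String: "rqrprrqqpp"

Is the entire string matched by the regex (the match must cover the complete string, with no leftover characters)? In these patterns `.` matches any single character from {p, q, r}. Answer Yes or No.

No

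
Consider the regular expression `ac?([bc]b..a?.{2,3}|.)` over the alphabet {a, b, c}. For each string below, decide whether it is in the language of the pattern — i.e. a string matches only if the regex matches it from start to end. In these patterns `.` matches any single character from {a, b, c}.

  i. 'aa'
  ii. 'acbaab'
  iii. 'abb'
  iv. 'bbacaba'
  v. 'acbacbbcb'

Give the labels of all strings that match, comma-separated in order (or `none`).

i → match
ii → no match
iii → no match
iv → no match — must start with 'a'
v → no match

i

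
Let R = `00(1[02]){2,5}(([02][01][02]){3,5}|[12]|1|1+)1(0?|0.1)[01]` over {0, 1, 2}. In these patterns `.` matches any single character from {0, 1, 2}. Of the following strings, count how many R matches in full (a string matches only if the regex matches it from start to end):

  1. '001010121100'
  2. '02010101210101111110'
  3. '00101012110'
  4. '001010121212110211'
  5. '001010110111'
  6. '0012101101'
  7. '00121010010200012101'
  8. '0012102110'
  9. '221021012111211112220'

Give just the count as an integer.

1 → match
2 → no match — must start with '001'
3 → match
4 → match
5 → match
6 → match
7 → match
8 → no match
9 → no match — must start with '001'
Total matched: 6

6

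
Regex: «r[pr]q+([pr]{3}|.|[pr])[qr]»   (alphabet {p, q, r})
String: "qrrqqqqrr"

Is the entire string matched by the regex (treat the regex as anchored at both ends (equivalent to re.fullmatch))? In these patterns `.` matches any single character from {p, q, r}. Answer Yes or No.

Every match must start with "r", but "qrrqqqqrr" does not.

No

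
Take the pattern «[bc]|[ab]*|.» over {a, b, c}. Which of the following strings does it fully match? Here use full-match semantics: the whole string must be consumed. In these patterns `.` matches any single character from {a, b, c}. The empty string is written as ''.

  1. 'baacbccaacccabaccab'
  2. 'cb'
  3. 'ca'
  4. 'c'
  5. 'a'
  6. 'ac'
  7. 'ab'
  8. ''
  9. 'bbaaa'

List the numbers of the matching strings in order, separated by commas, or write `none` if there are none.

4, 5, 7, 8, 9

1 → no match
2 → no match
3 → no match
4 → match
5 → match
6 → no match
7 → match
8 → match
9 → match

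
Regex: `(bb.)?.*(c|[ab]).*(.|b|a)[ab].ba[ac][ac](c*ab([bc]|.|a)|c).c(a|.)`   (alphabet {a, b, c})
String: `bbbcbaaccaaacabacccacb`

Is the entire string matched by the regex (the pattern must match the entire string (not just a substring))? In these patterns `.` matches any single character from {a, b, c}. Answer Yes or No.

No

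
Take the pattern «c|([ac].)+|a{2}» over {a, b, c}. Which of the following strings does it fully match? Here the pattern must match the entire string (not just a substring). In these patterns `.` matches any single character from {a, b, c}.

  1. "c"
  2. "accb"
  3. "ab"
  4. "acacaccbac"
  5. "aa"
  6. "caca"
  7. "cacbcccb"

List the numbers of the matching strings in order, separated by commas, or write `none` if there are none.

1. "c" → match
2. "accb" → match
3. "ab" → match
4. "acacaccbac" → match
5. "aa" → match
6. "caca" → match
7. "cacbcccb" → match

1, 2, 3, 4, 5, 6, 7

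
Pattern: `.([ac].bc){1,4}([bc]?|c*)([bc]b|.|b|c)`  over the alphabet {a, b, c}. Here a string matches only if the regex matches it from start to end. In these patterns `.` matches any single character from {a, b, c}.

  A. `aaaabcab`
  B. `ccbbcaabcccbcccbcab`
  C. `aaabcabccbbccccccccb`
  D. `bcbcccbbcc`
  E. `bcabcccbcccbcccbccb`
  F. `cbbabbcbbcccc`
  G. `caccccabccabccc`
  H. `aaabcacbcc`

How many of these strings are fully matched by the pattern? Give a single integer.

A → no match
B → no match
C → no match
D → no match
E → match
F → no match
G → no match
H → match
Total matched: 2

2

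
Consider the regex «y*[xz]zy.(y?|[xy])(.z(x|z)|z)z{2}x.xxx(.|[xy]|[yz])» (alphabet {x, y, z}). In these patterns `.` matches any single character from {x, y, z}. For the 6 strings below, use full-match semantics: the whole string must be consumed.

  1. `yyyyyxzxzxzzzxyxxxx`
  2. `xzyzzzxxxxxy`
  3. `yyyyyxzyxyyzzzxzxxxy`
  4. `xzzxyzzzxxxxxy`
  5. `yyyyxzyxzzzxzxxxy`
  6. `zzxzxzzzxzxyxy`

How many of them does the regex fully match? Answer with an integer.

1

1 → no match
2 → no match
3 → no match
4 → no match
5 → match
6 → no match
Total matched: 1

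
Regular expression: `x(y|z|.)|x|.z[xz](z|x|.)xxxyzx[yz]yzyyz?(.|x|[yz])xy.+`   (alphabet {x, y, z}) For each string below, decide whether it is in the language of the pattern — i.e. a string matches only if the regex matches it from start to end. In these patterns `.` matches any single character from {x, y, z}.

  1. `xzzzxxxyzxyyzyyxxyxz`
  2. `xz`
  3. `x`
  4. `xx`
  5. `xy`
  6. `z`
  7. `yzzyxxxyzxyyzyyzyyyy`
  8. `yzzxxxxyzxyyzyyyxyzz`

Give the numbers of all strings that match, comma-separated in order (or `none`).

1 → match
2 → match
3 → match
4 → match
5 → match
6 → no match
7 → no match
8 → match

1, 2, 3, 4, 5, 8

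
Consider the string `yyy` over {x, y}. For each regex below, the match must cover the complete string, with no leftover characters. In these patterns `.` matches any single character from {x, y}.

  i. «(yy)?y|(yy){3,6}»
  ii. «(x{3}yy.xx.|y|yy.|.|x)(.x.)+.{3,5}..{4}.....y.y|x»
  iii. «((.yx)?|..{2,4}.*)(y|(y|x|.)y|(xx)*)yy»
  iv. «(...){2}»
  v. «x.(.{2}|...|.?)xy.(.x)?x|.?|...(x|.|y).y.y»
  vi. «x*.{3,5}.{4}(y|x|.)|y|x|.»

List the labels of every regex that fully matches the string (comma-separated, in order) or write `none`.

i, iii

i → match
ii → no match
iii → match
iv → no match
v → no match
vi → no match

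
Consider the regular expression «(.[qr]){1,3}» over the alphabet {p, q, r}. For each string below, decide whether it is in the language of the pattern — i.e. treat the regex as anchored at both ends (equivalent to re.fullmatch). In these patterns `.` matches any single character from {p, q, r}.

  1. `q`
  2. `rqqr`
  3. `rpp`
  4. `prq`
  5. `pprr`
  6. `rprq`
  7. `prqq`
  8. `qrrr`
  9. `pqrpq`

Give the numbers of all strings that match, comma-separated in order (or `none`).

2, 7, 8

1 → no match
2 → match
3 → no match
4 → no match
5 → no match
6 → no match
7 → match
8 → match
9 → no match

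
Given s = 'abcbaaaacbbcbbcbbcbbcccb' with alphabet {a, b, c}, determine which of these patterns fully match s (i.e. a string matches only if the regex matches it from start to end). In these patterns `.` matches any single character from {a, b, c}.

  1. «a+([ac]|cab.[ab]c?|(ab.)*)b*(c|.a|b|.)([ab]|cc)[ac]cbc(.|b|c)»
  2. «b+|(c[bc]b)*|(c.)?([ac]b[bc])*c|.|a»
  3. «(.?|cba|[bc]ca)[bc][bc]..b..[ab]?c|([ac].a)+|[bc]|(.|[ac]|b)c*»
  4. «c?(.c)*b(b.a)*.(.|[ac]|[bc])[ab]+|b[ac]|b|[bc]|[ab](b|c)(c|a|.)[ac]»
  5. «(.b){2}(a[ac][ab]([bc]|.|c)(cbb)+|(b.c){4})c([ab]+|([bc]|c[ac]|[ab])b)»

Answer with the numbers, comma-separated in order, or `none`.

1 → no match
2 → no match
3 → no match
4 → no match
5 → match

5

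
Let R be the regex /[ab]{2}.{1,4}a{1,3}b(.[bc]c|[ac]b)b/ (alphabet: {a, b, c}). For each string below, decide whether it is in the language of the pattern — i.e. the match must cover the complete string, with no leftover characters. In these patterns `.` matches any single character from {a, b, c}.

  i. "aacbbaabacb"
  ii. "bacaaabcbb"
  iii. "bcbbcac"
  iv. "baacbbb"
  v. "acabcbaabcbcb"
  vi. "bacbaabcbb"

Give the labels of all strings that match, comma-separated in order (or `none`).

ii, vi

i. "aacbbaabacb" → no match
ii. "bacaaabcbb" → match
iii. "bcbbcac" → no match — must end with "b"
iv. "baacbbb" → no match
v → no match
vi. "bacbaabcbb" → match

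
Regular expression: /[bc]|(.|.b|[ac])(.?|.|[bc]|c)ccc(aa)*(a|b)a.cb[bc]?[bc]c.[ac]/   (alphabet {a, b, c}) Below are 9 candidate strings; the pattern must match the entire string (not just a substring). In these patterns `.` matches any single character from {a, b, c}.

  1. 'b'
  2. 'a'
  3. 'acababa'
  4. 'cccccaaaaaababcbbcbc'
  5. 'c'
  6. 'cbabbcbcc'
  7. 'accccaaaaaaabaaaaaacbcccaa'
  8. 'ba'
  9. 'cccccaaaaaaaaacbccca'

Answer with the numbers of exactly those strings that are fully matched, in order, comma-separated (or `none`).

1 → match
2 → no match
3 → no match
4 → match
5 → match
6 → no match
7 → no match
8 → no match
9 → match

1, 4, 5, 9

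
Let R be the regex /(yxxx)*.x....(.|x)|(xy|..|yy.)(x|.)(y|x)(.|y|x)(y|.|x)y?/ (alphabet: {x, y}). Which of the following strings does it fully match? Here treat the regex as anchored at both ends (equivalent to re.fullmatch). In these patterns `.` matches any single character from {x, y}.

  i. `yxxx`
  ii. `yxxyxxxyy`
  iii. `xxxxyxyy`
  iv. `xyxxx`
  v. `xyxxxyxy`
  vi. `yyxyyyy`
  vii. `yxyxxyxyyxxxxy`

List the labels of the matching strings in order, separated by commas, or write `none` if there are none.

vi

i → no match
ii → no match
iii → no match
iv → no match
v → no match
vi → match
vii → no match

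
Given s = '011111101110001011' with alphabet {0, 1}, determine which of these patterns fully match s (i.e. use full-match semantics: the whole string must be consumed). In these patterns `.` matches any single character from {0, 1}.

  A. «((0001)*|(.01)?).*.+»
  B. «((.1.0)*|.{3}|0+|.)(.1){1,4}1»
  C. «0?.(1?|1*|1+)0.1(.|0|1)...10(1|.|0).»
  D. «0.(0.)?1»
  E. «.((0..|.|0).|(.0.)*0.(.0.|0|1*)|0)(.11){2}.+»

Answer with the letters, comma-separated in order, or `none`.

A → match
B → no match
C → match
D → no match
E → no match

A, C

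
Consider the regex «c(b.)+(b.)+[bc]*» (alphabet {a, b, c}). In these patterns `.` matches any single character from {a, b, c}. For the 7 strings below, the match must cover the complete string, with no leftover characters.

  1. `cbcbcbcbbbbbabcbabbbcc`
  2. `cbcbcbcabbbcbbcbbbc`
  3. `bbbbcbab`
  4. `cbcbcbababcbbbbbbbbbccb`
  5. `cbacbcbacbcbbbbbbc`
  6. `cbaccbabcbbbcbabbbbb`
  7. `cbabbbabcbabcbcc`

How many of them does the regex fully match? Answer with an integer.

1 → match
2 → no match
3 → no match — must start with `cb`
4 → match
5 → no match
6 → no match
7 → match
Total matched: 3

3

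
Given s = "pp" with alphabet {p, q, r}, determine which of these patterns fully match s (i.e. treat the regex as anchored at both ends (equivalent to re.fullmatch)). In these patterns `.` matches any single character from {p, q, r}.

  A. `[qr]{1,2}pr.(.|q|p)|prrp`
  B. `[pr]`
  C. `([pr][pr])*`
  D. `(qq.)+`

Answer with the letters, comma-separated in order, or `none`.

C

A → no match
B → no match
C → match
D → no match — must start with "qq"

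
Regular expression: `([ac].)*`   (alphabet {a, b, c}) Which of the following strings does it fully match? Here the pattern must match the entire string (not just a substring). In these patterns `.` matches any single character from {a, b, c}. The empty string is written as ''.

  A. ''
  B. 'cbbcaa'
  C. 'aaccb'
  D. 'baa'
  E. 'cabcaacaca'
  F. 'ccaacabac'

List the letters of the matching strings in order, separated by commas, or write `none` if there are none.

A

A → match
B → no match
C → no match
D → no match
E → no match
F → no match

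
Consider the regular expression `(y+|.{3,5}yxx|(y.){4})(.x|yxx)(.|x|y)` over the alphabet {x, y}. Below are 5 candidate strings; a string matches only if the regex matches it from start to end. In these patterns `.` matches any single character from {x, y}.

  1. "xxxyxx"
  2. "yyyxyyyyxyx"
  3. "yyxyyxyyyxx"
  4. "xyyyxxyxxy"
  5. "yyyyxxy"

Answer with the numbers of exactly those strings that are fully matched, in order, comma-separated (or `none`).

4, 5

1. "xxxyxx" → no match
2. "yyyxyyyyxyx" → no match
3. "yyxyyxyyyxx" → no match
4. "xyyyxxyxxy" → match
5. "yyyyxxy" → match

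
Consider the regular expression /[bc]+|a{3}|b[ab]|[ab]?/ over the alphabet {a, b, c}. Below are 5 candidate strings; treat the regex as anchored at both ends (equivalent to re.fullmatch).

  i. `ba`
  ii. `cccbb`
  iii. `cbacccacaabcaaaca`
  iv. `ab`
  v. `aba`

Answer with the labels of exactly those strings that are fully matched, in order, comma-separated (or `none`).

i, ii

i → match
ii → match
iii → no match
iv → no match
v → no match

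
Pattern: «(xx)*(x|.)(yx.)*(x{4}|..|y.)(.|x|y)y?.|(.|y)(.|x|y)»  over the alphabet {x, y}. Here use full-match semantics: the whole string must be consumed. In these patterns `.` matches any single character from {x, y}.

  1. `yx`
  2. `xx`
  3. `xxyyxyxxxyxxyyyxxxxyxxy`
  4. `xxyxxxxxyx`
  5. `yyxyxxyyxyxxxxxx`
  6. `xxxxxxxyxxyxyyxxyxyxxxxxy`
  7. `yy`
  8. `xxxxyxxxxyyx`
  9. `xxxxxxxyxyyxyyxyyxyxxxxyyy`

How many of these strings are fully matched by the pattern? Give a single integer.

7

1 → match
2 → match
3 → no match
4 → match
5 → no match
6 → match
7 → match
8 → match
9 → match
Total matched: 7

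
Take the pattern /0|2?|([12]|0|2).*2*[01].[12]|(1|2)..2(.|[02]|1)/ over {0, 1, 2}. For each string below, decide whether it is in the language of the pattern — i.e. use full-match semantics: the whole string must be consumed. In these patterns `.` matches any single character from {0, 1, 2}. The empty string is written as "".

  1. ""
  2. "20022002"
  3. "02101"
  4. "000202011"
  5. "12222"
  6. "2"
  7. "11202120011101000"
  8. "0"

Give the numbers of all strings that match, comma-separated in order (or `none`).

1 → match
2 → match
3 → match
4 → match
5 → match
6 → match
7 → no match
8 → match

1, 2, 3, 4, 5, 6, 8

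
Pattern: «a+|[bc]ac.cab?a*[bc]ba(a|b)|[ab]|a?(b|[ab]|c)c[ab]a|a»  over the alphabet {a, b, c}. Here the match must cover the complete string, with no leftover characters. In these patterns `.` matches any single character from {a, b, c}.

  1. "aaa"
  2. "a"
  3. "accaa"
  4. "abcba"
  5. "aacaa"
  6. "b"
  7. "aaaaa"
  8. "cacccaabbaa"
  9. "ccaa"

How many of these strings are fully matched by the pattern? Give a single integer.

9

1. "aaa" → match
2. "a" → match
3. "accaa" → match
4. "abcba" → match
5. "aacaa" → match
6. "b" → match
7. "aaaaa" → match
8. "cacccaabbaa" → match
9. "ccaa" → match
Total matched: 9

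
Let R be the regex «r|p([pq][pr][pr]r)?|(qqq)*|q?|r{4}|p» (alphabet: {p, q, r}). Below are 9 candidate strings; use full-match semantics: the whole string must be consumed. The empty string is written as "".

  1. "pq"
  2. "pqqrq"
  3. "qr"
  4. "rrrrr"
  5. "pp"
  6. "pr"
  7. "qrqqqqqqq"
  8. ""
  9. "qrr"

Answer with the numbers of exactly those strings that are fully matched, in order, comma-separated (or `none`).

8

1 → no match
2 → no match
3 → no match
4 → no match
5 → no match
6 → no match
7 → no match
8 → match
9 → no match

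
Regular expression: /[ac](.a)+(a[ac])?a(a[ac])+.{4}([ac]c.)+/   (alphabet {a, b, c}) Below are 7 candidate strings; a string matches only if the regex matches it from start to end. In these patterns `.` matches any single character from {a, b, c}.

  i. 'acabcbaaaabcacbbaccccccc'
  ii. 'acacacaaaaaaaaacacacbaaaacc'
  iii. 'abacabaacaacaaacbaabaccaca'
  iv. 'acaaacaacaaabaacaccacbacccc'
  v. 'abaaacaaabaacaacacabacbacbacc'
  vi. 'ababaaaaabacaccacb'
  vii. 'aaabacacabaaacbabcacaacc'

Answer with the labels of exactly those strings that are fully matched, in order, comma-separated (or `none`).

i → no match
ii → match
iii → match
iv → no match
v → match
vi → match
vii → match

ii, iii, v, vi, vii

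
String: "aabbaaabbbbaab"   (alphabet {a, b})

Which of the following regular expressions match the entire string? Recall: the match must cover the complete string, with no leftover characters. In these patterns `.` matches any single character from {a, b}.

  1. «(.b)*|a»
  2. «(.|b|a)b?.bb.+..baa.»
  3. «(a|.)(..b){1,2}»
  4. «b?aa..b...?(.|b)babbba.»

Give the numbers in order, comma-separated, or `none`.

2

1 → no match
2 → match
3 → no match
4 → no match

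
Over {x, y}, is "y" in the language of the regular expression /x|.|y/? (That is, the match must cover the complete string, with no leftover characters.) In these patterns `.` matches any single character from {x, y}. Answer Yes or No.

Yes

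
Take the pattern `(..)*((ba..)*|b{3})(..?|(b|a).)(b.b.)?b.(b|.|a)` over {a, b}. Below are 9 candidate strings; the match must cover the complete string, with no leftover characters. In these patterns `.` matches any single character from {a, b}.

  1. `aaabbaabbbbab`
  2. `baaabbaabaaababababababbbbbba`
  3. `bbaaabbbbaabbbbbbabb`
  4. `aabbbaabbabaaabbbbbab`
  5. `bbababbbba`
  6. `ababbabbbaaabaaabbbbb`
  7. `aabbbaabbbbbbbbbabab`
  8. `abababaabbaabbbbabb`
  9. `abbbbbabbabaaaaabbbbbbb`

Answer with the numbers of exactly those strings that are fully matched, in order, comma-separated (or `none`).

1, 2, 4, 5, 6, 7, 9

1 → match
2 → match
3 → no match
4 → match
5 → match
6 → match
7 → match
8 → no match
9 → match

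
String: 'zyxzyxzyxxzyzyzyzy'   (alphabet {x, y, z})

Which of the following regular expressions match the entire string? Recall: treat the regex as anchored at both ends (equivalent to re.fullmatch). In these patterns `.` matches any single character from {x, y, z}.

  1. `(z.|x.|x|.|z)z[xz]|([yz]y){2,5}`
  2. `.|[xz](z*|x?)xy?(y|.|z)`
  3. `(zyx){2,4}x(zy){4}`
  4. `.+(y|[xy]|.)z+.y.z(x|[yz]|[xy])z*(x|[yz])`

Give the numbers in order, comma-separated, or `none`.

3

1 → no match
2 → no match
3 → match
4 → no match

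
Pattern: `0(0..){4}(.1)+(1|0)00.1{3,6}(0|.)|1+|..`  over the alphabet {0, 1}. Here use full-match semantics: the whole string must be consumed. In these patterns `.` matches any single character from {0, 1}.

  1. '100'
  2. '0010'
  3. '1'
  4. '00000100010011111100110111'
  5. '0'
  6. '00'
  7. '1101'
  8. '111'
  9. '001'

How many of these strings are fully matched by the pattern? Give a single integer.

1 → no match
2 → no match
3 → match
4 → no match
5 → no match
6 → match
7 → no match
8 → match
9 → no match
Total matched: 3

3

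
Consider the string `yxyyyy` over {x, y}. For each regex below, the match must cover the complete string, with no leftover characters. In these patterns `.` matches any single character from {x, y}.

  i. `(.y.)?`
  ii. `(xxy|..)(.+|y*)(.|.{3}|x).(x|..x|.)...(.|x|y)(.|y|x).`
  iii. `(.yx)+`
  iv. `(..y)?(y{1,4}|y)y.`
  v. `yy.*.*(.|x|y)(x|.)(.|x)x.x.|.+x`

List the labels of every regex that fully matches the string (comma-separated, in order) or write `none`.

i → no match
ii → no match
iii → no match — must end with `yx`
iv → match
v → no match

iv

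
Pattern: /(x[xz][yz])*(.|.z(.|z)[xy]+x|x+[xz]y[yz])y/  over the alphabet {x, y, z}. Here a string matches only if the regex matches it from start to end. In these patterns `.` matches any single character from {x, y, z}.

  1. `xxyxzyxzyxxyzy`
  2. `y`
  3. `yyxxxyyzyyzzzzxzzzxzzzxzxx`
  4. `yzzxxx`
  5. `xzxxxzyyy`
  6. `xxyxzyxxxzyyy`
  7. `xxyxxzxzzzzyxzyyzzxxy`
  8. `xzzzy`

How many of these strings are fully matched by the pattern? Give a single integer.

3

1 → match
2. `y` → no match
3 → no match — must end with `y`
4. `yzzxxx` → no match — must end with `y`
5. `xzxxxzyyy` → no match
6 → match
7 → no match
8. `xzzzy` → match
Total matched: 3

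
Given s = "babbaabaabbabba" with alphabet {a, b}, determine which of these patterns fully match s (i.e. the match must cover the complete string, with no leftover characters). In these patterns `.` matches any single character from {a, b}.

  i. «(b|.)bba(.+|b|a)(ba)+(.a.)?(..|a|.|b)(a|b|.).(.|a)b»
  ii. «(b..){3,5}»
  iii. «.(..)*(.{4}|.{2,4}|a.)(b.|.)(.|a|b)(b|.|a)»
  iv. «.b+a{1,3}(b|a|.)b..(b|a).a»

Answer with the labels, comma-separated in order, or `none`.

i → no match — must end with "b"
ii → match
iii → match
iv → no match

ii, iii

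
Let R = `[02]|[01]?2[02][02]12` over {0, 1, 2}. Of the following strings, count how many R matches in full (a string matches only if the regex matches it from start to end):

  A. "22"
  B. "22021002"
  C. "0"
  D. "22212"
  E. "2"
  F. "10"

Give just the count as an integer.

A. "22" → no match
B. "22021002" → no match
C. "0" → match
D. "22212" → match
E. "2" → match
F. "10" → no match
Total matched: 3

3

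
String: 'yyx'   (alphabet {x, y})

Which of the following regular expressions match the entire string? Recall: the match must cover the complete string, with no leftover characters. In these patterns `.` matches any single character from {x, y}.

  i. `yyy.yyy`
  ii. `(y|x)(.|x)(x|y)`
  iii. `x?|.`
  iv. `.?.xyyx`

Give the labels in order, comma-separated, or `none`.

ii

i → no match — must start with 'yyy'
ii → match
iii → no match
iv → no match — must end with 'xyyx'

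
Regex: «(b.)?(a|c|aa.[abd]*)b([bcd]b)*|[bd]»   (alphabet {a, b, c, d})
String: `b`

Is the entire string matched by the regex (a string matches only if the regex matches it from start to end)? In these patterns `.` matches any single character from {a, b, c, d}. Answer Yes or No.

Yes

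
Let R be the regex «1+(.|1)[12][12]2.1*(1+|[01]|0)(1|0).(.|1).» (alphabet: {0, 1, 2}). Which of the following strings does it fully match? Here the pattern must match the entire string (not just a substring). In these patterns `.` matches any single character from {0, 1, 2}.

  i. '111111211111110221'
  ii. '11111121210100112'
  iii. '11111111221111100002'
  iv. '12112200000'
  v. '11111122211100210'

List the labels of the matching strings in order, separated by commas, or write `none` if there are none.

i, iii, iv, v

i → match
ii → no match
iii → match
iv → match
v → match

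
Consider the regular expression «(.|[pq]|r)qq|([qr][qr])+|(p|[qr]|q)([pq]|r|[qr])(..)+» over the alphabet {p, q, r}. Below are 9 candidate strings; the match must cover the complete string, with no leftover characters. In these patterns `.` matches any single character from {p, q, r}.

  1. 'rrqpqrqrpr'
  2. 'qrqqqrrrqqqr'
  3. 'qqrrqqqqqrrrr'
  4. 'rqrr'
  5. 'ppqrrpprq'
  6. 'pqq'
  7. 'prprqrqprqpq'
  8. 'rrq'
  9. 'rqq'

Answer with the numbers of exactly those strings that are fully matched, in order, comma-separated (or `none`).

1. 'rrqpqrqrpr' → match
2. 'qrqqqrrrqqqr' → match
3 → no match
4. 'rqrr' → match
5. 'ppqrrpprq' → no match
6. 'pqq' → match
7. 'prprqrqprqpq' → match
8. 'rrq' → no match
9. 'rqq' → match

1, 2, 4, 6, 7, 9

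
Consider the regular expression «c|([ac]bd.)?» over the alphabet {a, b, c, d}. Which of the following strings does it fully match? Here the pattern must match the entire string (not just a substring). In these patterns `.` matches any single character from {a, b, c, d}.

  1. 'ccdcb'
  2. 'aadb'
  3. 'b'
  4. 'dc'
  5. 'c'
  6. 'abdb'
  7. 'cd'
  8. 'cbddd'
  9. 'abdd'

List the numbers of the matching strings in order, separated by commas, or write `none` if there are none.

1 → no match
2 → no match
3 → no match
4 → no match
5 → match
6 → match
7 → no match
8 → no match
9 → match

5, 6, 9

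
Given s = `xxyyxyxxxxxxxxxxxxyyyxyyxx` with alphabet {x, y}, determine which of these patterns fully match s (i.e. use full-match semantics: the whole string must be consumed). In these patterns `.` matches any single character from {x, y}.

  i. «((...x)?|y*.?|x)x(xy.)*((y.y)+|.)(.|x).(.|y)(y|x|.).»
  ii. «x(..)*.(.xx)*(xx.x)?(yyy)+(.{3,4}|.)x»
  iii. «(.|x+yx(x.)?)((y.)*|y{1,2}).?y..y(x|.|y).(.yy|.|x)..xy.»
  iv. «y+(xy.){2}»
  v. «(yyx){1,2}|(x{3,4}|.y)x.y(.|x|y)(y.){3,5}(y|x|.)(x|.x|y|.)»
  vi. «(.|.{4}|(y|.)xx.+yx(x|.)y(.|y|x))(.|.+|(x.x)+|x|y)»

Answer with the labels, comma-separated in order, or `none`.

ii, vi

i → no match
ii → match
iii → no match
iv → no match — must start with `y`
v → no match
vi → match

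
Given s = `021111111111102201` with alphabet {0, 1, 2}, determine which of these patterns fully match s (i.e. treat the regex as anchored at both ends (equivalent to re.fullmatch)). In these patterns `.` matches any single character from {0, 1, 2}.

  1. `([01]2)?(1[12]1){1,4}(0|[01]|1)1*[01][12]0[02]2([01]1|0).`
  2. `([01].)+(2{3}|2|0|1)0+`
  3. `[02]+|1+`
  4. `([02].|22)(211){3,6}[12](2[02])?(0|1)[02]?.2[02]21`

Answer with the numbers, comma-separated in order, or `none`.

1

1 → match
2 → no match — must end with `0`
3 → no match
4 → no match — must end with `21`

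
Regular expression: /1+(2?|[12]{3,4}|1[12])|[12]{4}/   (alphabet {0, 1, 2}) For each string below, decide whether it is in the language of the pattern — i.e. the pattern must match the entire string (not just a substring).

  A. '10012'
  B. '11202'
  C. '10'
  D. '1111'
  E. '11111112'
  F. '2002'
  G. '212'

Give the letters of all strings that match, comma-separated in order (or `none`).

A. '10012' → no match
B. '11202' → no match
C. '10' → no match
D. '1111' → match
E. '11111112' → match
F. '2002' → no match
G. '212' → no match

D, E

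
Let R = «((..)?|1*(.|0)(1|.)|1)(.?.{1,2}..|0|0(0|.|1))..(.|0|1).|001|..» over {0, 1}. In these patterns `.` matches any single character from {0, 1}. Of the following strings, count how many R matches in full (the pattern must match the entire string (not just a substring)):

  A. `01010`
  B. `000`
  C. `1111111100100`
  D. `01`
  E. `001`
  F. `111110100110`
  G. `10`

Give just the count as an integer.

A. `01010` → match
B. `000` → no match
C → match
D. `01` → match
E. `001` → match
F. `111110100110` → match
G. `10` → match
Total matched: 6

6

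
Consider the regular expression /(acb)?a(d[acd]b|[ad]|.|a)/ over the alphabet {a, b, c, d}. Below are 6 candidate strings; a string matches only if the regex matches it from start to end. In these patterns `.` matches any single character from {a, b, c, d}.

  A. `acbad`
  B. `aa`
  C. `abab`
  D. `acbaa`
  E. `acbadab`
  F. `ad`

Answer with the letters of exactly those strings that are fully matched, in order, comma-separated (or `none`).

A, B, D, E, F

A. `acbad` → match
B. `aa` → match
C. `abab` → no match
D. `acbaa` → match
E. `acbadab` → match
F. `ad` → match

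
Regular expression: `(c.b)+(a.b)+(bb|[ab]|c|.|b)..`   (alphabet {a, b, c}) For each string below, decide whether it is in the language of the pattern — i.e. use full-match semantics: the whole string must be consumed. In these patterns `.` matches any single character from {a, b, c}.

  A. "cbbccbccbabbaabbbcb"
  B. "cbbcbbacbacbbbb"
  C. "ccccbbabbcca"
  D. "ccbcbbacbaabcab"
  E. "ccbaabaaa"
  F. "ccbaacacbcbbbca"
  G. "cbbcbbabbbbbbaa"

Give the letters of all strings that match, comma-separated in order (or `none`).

A, B, D, E

A → match
B → match
C → no match
D → match
E → match
F → no match
G → no match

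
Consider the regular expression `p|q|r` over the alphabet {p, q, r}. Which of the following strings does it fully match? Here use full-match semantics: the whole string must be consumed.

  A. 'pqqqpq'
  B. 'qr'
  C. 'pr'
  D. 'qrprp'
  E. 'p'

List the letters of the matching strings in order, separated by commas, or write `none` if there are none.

E

A → no match
B → no match
C → no match
D → no match
E → match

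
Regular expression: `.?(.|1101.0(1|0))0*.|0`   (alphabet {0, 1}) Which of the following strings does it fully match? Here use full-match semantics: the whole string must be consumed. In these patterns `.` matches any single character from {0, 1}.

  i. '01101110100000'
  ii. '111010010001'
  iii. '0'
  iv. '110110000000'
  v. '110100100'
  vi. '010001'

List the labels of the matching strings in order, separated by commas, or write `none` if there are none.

i → no match
ii → match
iii → match
iv → match
v → match
vi → match

ii, iii, iv, v, vi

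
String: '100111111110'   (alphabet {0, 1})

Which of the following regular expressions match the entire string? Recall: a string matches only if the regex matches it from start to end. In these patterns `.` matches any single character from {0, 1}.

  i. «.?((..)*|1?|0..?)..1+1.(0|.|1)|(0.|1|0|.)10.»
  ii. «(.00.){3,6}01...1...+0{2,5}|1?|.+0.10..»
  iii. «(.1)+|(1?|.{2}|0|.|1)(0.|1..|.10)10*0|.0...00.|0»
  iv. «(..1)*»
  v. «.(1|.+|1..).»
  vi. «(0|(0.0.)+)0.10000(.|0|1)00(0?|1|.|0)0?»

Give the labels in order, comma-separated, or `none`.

i, v

i → match
ii → no match
iii → no match
iv → no match
v → match
vi → no match — must start with '0'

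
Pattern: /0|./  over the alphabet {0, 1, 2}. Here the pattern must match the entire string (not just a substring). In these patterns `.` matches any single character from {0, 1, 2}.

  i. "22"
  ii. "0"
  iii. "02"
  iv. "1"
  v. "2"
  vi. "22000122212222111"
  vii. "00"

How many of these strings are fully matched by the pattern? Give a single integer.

3

i → no match
ii → match
iii → no match
iv → match
v → match
vi → no match
vii → no match
Total matched: 3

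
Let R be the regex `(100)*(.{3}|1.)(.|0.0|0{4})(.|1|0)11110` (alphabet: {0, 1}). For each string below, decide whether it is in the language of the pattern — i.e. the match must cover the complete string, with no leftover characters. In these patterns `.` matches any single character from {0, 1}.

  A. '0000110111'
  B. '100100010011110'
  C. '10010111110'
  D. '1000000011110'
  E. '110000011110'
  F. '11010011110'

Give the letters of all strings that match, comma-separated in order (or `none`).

A. '0000110111' → no match — must end with '11110'
B → match
C. '10010111110' → match
D → match
E. '110000011110' → match
F. '11010011110' → match

B, C, D, E, F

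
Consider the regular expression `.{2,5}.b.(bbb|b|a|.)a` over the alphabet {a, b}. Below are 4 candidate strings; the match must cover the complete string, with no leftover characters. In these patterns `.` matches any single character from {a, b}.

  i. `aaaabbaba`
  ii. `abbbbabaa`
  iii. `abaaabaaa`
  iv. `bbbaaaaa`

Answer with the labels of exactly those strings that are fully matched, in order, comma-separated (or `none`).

i. `aaaabbaba` → match
ii. `abbbbabaa` → no match
iii. `abaaabaaa` → match
iv. `bbbaaaaa` → no match

i, iii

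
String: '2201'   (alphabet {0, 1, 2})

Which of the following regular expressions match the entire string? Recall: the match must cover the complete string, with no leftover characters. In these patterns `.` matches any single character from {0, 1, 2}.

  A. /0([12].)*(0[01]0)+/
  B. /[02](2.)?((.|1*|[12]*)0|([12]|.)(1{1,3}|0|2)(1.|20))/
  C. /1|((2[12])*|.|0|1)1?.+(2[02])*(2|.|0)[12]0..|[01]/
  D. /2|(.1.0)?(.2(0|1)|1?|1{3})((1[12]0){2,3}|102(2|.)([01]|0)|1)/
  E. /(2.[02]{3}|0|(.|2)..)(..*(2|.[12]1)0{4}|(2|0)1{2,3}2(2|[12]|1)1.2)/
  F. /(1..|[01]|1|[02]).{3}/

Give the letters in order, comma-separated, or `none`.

A → no match — must start with '0'
B → no match
C → no match
D → match
E → no match
F → match

D, F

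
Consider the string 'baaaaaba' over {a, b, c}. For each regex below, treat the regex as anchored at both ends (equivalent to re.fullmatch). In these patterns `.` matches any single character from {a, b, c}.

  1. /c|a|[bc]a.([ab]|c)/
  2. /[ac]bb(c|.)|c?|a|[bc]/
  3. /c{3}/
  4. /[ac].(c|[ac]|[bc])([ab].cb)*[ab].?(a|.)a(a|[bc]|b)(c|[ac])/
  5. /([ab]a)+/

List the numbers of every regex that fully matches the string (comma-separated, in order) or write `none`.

1 → no match
2 → no match
3 → no match — must start with 'c'
4 → no match
5 → match

5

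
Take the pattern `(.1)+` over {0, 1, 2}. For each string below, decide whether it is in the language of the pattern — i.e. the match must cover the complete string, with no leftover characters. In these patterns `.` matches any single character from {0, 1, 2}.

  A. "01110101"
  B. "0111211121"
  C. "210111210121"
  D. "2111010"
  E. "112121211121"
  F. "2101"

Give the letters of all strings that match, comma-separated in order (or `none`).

A, B, C, E, F

A → match
B → match
C → match
D → no match — must end with "1"
E → match
F → match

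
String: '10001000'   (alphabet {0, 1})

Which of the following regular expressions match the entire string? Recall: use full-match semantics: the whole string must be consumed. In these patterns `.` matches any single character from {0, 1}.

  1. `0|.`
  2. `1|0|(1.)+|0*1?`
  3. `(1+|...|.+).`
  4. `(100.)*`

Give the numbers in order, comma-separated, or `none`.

3, 4

1 → no match
2 → no match
3 → match
4 → match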